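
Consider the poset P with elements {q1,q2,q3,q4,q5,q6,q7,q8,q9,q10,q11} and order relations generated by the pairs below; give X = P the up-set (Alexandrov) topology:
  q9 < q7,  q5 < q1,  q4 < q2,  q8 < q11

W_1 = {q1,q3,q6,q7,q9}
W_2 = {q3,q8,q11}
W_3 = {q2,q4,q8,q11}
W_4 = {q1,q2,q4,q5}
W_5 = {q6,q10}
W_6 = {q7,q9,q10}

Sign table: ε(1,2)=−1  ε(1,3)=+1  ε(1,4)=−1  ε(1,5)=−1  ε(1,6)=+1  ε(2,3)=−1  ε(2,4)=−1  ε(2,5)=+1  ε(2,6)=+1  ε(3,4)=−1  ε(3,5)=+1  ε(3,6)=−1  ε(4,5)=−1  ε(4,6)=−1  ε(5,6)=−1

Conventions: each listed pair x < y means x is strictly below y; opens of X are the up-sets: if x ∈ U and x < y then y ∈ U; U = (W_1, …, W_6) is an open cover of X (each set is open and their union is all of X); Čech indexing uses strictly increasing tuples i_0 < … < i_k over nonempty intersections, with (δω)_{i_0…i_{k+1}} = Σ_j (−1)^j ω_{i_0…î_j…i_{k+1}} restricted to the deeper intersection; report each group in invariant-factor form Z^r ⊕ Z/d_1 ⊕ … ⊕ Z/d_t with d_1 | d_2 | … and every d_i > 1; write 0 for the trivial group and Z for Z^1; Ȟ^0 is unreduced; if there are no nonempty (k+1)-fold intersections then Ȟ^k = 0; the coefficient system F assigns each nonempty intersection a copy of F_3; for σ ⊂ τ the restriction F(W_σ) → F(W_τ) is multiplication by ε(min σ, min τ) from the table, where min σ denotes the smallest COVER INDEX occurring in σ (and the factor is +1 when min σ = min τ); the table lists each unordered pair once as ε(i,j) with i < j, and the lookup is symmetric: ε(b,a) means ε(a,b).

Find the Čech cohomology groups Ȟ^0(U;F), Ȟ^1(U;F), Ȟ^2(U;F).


Ȟ^0 ≅ Z/3, Ȟ^1 ≅ Z/3 ⊕ Z/3, Ȟ^2 ≅ 0

cover nerve:
  W12={q3} W14={q1} W15={q6} W16={q7,q9} W23={q8,q11} W34={q2,q4} W56={q10}
C dims 6,7; δ0: rk_F3 5
Ȟ^0: (6−5)−0=1 ⇒ Z/3
Ȟ^1: (7−0)−5=2 ⇒ Z/3 ⊕ Z/3
Ȟ^2: (0−0)−0=0 ⇒ 0


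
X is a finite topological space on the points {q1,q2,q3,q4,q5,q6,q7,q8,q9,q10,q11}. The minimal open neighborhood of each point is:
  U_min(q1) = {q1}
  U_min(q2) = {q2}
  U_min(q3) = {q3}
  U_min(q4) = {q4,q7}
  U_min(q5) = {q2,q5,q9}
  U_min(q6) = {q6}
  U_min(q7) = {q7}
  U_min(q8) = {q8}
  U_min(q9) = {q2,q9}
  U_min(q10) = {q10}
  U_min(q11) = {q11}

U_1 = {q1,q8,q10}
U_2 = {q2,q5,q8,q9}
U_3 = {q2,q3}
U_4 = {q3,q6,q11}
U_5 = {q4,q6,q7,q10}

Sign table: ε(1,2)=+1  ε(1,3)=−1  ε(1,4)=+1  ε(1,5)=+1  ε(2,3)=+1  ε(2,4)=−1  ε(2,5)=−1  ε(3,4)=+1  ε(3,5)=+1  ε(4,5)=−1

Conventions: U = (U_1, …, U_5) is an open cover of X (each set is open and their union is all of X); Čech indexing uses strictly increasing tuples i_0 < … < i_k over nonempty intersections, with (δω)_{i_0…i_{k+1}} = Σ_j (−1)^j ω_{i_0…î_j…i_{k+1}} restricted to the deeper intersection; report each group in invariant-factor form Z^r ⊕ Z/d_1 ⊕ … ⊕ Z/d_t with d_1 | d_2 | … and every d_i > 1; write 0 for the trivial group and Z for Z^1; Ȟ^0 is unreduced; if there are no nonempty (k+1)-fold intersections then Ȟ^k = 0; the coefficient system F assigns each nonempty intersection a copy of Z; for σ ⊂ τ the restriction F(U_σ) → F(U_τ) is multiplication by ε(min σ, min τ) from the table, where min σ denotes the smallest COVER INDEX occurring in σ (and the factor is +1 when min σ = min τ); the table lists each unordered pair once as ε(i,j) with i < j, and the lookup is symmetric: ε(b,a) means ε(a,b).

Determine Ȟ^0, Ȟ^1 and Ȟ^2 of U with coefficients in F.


Ȟ^0 = 0,  Ȟ^1 = Z/2,  Ȟ^2 = 0

intersection data:
  U12={q8} U15={q10} U23={q2} U34={q3} U45={q6}
C dims 5,5; δ0: rk 5, SNF 1^4·2
Ȟ^0 = (5 − 5) − 0 = 0, so Ȟ^0 ≅ 0
Ȟ^1 = (5 − 0) − 5 = 0 plus torsion [2], so Ȟ^1 ≅ Z/2
Ȟ^2 = (0 − 0) − 0 = 0, so Ȟ^2 ≅ 0


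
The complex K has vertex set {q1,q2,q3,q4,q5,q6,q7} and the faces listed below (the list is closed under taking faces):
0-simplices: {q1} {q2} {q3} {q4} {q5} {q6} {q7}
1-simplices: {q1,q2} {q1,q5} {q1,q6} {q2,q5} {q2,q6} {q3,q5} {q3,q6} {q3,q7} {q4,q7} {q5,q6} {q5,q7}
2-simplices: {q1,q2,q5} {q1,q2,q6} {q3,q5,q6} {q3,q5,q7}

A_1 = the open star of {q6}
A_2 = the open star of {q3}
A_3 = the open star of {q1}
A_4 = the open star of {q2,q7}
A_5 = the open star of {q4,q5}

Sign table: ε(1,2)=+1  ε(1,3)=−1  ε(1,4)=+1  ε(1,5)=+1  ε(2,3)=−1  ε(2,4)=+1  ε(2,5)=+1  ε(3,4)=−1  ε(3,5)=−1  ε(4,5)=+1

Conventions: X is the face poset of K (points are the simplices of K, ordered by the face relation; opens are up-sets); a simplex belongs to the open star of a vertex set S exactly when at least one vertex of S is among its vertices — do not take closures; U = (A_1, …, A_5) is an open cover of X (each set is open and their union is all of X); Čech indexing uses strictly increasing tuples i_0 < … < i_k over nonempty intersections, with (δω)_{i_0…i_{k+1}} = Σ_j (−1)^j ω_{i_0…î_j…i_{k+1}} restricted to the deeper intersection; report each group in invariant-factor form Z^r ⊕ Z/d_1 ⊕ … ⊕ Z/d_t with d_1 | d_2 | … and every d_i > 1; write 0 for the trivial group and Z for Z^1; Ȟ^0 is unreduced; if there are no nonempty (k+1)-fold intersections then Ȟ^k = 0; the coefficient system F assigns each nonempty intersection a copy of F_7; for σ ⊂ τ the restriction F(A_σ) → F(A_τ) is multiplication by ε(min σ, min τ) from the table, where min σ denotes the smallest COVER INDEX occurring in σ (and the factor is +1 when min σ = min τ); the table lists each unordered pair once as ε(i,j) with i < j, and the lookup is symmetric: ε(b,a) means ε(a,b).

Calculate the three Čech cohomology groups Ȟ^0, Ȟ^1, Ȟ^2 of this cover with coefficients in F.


nerve simplices:
  A1={{q6},{q1,q6},{q2,q6},{q3,q6},{q5,q6},{q1,q2,q6},{q3,q5,q6}} A2={{q3},{q3,q5},{q3,q6},{q3,q7},{q3,q5,q6},{q3,q5,q7}} A3={{q1},{q1,q2},{q1,q5},{q1,q6},{q1,q2,q5},{q1,q2,q6}} A4={{q2},{q7},{q1,q2},{q2,q5},{q2,q6},{q3,q7},{q4,q7},{q5,q7},{q1,q2,q5},{q1,q2,q6},{q3,q5,q7}} A5={{q4},{q5},{q1,q5},{q2,q5},{q3,q5},{q4,q7},{q5,q6},{q5,q7},{q1,q2,q5},{q3,q5,q6},{q3,q5,q7}}
  A12={{q3,q6},{q3,q5,q6}} A13={{q1,q6},{q1,q2,q6}} A14={{q2,q6},{q1,q2,q6}} A15={{q5,q6},{q3,q5,q6}} A24={{q3,q7},{q3,q5,q7}} A25={{q3,q5},{q3,q5,q6},{q3,q5,q7}} A34={{q1,q2},{q1,q2,q5},{q1,q2,q6}} A35={{q1,q5},{q1,q2,q5}} A45={{q2,q5},{q4,q7},{q5,q7},{q1,q2,q5},{q3,q5,q7}}
  A125={{q3,q5,q6}} A134={{q1,q2,q6}} A245={{q3,q5,q7}} A345={{q1,q2,q5}}
C dims 5,9,4; δ0: rk_F7 4; δ1: rk_F7 4
degree 0: 5−4−0 = 1 → Ȟ^0 ≅ Z/7
degree 1: 9−4−4 = 1 → Ȟ^1 ≅ Z/7
degree 2: 4−0−4 = 0 → Ȟ^2 ≅ 0

Ȟ^0(U;F) ≅ Z/7, Ȟ^1(U;F) ≅ Z/7 and Ȟ^2(U;F) ≅ 0


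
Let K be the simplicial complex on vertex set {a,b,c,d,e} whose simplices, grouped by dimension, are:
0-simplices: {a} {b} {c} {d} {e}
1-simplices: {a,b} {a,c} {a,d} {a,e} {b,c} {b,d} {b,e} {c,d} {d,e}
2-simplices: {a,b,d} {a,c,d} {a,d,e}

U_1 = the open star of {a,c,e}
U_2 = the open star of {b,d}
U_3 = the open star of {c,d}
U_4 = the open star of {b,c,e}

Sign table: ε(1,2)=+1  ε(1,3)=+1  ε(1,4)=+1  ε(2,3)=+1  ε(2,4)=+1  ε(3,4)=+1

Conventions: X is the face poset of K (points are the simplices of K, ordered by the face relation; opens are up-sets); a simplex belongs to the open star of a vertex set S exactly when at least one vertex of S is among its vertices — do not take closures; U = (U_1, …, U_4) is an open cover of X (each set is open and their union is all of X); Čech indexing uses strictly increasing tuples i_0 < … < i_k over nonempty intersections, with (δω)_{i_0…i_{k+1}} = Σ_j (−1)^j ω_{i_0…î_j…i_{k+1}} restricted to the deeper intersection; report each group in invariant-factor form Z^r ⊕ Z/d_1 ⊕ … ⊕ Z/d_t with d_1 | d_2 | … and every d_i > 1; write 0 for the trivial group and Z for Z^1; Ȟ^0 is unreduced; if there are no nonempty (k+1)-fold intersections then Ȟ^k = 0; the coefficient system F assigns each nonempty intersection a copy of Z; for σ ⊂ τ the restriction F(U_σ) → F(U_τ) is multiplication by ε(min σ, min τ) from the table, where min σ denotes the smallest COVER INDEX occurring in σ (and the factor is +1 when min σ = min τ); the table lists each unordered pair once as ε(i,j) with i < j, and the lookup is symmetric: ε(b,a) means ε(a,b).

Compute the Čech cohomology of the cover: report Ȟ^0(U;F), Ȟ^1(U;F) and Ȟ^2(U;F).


nerve simplices:
  U1={{a},{c},{e},{a,b},{a,c},{a,d},{a,e},{b,c},{b,e},{c,d},{d,e},{a,b,d},{a,c,d},{a,d,e}} U2={{b},{d},{a,b},{a,d},{b,c},{b,d},{b,e},{c,d},{d,e},{a,b,d},{a,c,d},{a,d,e}} U3={{c},{d},{a,c},{a,d},{b,c},{b,d},{c,d},{d,e},{a,b,d},{a,c,d},{a,d,e}} U4={{b},{c},{e},{a,b},{a,c},{a,e},{b,c},{b,d},{b,e},{c,d},{d,e},{a,b,d},{a,c,d},{a,d,e}}
  U12={{a,b},{a,d},{b,c},{b,e},{c,d},{d,e},{a,b,d},{a,c,d},{a,d,e}} U13={{c},{a,c},{a,d},{b,c},{c,d},{d,e},{a,b,d},{a,c,d},{a,d,e}} U14={{c},{e},{a,b},{a,c},{a,e},{b,c},{b,e},{c,d},{d,e},{a,b,d},{a,c,d},{a,d,e}} U23={{d},{a,d},{b,c},{b,d},{c,d},{d,e},{a,b,d},{a,c,d},{a,d,e}} U24={{b},{a,b},{b,c},{b,d},{b,e},{c,d},{d,e},{a,b,d},{a,c,d},{a,d,e}} U34={{c},{a,c},{b,c},{b,d},{c,d},{d,e},{a,b,d},{a,c,d},{a,d,e}}
  U123={{a,d},{b,c},{c,d},{d,e},{a,b,d},{a,c,d},{a,d,e}} U124={{a,b},{b,c},{b,e},{c,d},{d,e},{a,b,d},{a,c,d},{a,d,e}} U134={{c},{a,c},{b,c},{c,d},{d,e},{a,b,d},{a,c,d},{a,d,e}} U234={{b,c},{b,d},{c,d},{d,e},{a,b,d},{a,c,d},{a,d,e}}
  U1234={{b,c},{c,d},{d,e},{a,b,d},{a,c,d},{a,d,e}}
C dims 4,6,4,1; δ0: rk 3, SNF 1^3; δ1: rk 3, SNF 1^3; δ2: rk 1, SNF 1^1
degree 0: 4−3−0 = 1 → Ȟ^0 ≅ Z
degree 1: 6−3−3 = 0 → Ȟ^1 ≅ 0
degree 2: 4−1−3 = 0 → Ȟ^2 ≅ 0

Ȟ^0 ≅ Z,  Ȟ^1 ≅ 0,  Ȟ^2 ≅ 0


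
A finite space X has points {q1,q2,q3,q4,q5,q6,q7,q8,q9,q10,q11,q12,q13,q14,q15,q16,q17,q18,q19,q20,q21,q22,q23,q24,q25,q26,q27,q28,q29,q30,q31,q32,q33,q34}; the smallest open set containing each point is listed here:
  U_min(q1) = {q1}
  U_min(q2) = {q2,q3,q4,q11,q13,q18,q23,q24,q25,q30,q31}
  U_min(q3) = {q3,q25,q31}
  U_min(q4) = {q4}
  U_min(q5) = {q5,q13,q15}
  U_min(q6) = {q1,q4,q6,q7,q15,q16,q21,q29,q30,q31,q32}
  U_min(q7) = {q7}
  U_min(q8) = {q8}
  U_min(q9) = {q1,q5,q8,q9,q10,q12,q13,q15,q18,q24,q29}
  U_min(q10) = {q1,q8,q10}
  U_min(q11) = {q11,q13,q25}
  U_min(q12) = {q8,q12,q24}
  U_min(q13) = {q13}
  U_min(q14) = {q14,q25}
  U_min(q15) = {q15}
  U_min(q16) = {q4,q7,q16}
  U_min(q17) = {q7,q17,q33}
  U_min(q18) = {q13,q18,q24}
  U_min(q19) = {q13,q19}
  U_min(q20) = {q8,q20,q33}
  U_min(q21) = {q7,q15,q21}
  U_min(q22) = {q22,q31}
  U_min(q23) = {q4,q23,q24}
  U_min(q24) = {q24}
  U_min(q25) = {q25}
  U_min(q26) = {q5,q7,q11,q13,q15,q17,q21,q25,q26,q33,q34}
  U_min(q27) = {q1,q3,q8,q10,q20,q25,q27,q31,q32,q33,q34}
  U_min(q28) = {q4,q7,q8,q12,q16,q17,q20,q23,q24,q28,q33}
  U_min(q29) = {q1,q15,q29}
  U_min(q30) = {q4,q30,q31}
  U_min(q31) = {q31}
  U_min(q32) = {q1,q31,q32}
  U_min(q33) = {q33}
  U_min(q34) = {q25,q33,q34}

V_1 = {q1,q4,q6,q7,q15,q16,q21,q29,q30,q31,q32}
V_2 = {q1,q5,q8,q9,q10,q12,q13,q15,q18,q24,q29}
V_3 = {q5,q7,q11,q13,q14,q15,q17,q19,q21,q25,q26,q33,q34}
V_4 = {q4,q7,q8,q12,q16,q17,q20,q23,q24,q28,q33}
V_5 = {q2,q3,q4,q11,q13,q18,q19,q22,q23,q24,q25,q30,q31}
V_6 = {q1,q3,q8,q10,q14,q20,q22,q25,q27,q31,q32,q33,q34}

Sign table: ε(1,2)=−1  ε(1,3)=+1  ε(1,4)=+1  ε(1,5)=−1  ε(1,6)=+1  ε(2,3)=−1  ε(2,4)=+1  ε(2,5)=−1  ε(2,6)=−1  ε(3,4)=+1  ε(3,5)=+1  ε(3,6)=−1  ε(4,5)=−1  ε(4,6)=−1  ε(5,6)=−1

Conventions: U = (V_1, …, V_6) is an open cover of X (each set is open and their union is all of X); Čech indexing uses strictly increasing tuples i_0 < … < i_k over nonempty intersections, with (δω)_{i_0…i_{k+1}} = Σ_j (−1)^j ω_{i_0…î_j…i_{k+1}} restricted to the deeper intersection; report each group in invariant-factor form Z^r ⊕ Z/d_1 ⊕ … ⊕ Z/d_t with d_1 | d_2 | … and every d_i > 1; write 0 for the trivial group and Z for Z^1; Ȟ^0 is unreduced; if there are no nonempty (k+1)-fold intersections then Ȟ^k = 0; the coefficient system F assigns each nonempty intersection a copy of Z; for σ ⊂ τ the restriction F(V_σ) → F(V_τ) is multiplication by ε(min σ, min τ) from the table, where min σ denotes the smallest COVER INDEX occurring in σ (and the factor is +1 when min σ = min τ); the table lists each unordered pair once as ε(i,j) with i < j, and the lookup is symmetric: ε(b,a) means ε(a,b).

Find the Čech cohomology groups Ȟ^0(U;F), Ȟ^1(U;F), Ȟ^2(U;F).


intersection data:
  V12={q1,q15,q29} V13={q7,q15,q21} V14={q4,q7,q16} V15={q4,q30,q31} V16={q1,q31,q32} V23={q5,q13,q15} V24={q8,q12,q24} V25={q13,q18,q24} V26={q1,q8,q10} V34={q7,q17,q33} V35={q11,q13,q19,q25} V36={q14,q25,q33,q34} V45={q4,q23,q24} V46={q8,q20,q33} V56={q3,q22,q25,q31}
  V123={q15} V126={q1} V134={q7} V145={q4} V156={q31} V235={q13} V245={q24} V246={q8} V346={q33} V356={q25}
C dims 6,15,10; δ0: rk 6, SNF 1^5·2; δ1: rk 9, SNF 1^9
Ȟ^0 = (6 − 6) − 0 = 0, so Ȟ^0 ≅ 0
Ȟ^1 = (15 − 9) − 6 = 0 plus torsion [2], so Ȟ^1 ≅ Z/2
Ȟ^2 = (10 − 0) − 9 = 1, so Ȟ^2 ≅ Z

Ȟ^0 = 0,  Ȟ^1 = Z/2,  Ȟ^2 = Z


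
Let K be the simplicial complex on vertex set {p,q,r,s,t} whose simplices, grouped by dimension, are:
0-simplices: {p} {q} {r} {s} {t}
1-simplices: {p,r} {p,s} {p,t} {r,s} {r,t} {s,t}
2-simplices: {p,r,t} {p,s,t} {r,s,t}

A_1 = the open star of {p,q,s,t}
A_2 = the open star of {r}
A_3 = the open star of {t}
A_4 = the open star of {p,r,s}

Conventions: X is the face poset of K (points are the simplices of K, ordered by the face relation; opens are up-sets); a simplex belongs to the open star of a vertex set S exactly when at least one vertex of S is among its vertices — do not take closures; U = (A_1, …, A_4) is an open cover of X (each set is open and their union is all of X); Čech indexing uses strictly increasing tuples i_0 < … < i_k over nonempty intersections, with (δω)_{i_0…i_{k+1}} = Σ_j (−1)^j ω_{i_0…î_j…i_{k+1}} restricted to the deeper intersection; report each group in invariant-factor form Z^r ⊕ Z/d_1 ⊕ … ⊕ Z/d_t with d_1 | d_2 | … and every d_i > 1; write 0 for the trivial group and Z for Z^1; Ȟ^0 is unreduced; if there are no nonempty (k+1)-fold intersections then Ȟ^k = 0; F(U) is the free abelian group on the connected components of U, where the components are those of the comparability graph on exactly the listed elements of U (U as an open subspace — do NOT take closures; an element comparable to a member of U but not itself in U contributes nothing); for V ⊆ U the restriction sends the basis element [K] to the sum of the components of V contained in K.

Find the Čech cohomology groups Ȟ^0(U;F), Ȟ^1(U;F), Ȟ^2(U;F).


nerve of the cover:
  A1={{p},{q},{s},{t},{p,r},{p,s},{p,t},{r,s},{r,t},{s,t},{p,r,t},{p,s,t},{r,s,t}} A2={{r},{p,r},{r,s},{r,t},{p,r,t},{r,s,t}} A3={{t},{p,t},{r,t},{s,t},{p,r,t},{p,s,t},{r,s,t}} A4={{p},{r},{s},{p,r},{p,s},{p,t},{r,s},{r,t},{s,t},{p,r,t},{p,s,t},{r,s,t}}
  A12={{p,r},{r,s},{r,t},{p,r,t},{r,s,t}} A13={{t},{p,t},{r,t},{s,t},{p,r,t},{p,s,t},{r,s,t}} A14={{p},{s},{p,r},{p,s},{p,t},{r,s},{r,t},{s,t},{p,r,t},{p,s,t},{r,s,t}} A23={{r,t},{p,r,t},{r,s,t}} A24={{r},{p,r},{r,s},{r,t},{p,r,t},{r,s,t}} A34={{p,t},{r,t},{s,t},{p,r,t},{p,s,t},{r,s,t}}
  A123={{r,t},{p,r,t},{r,s,t}} A124={{p,r},{r,s},{r,t},{p,r,t},{r,s,t}} A134={{p,t},{r,t},{s,t},{p,r,t},{p,s,t},{r,s,t}} A234={{r,t},{p,r,t},{r,s,t}}
  A1234={{r,t},{p,r,t},{r,s,t}}
components per intersection:
  A1: {{p},{s},{t},{p,r},{p,s},{p,t},{r,s},{r,t},{s,t},{p,r,t},{p,s,t},{r,s,t}} {{q}}
  A2: {{r},{p,r},{r,s},{r,t},{p,r,t},{r,s,t}}
  A3: {{t},{p,t},{r,t},{s,t},{p,r,t},{p,s,t},{r,s,t}}
  A4: {{p},{r},{s},{p,r},{p,s},{p,t},{r,s},{r,t},{s,t},{p,r,t},{p,s,t},{r,s,t}}
  A12: {{p,r},{r,s},{r,t},{p,r,t},{r,s,t}}
  A13: {{t},{p,t},{r,t},{s,t},{p,r,t},{p,s,t},{r,s,t}}
  A14: {{p},{s},{p,r},{p,s},{p,t},{r,s},{r,t},{s,t},{p,r,t},{p,s,t},{r,s,t}}
  A23: {{r,t},{p,r,t},{r,s,t}}
  A24: {{r},{p,r},{r,s},{r,t},{p,r,t},{r,s,t}}
  A34: {{p,t},{r,t},{s,t},{p,r,t},{p,s,t},{r,s,t}}
  A123: {{r,t},{p,r,t},{r,s,t}}
  A124: {{p,r},{r,s},{r,t},{p,r,t},{r,s,t}}
  A134: {{p,t},{r,t},{s,t},{p,r,t},{p,s,t},{r,s,t}}
  A234: {{r,t},{p,r,t},{r,s,t}}
  A1234: {{r,t},{p,r,t},{r,s,t}}
C dims 5,6,4,1; δ0: rk 3, SNF 1^3; δ1: rk 3, SNF 1^3; δ2: rk 1, SNF 1^1
Ȟ^0 = (5 − 3) − 0 = 2, so Ȟ^0 ≅ Z^2
Ȟ^1 = (6 − 3) − 3 = 0, so Ȟ^1 ≅ 0
Ȟ^2 = (4 − 1) − 3 = 0, so Ȟ^2 ≅ 0

Ȟ^0 ≅ Z^2, Ȟ^1 ≅ 0 and Ȟ^2 ≅ 0


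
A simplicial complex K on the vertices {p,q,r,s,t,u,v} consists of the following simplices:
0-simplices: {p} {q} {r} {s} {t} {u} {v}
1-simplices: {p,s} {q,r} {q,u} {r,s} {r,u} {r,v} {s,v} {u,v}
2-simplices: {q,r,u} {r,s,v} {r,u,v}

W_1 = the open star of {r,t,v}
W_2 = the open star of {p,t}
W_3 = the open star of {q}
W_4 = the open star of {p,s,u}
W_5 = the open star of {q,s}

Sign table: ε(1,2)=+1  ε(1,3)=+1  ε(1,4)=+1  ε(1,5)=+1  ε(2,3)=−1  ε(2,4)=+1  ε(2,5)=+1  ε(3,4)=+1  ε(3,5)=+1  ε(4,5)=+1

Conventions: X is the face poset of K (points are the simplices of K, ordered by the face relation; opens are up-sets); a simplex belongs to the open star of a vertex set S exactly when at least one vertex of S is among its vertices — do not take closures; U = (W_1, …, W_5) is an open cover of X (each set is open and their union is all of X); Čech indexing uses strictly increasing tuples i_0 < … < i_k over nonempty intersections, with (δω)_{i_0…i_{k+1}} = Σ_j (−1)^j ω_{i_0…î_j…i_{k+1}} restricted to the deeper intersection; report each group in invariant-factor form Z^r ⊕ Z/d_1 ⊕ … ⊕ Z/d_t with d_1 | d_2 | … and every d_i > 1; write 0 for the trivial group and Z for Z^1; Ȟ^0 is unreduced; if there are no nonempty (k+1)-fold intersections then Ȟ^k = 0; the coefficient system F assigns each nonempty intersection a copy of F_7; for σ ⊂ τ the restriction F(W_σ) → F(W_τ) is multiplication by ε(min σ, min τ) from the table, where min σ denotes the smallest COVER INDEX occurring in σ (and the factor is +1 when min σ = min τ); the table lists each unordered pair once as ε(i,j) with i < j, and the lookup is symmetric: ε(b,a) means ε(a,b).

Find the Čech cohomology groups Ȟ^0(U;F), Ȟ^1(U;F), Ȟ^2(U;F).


nerve of the cover:
  W1={{r},{t},{v},{q,r},{r,s},{r,u},{r,v},{s,v},{u,v},{q,r,u},{r,s,v},{r,u,v}} W2={{p},{t},{p,s}} W3={{q},{q,r},{q,u},{q,r,u}} W4={{p},{s},{u},{p,s},{q,u},{r,s},{r,u},{s,v},{u,v},{q,r,u},{r,s,v},{r,u,v}} W5={{q},{s},{p,s},{q,r},{q,u},{r,s},{s,v},{q,r,u},{r,s,v}}
  W12={{t}} W13={{q,r},{q,r,u}} W14={{r,s},{r,u},{s,v},{u,v},{q,r,u},{r,s,v},{r,u,v}} W15={{q,r},{r,s},{s,v},{q,r,u},{r,s,v}} W24={{p},{p,s}} W25={{p,s}} W34={{q,u},{q,r,u}} W35={{q},{q,r},{q,u},{q,r,u}} W45={{s},{p,s},{q,u},{r,s},{s,v},{q,r,u},{r,s,v}}
  W134={{q,r,u}} W135={{q,r},{q,r,u}} W145={{r,s},{s,v},{q,r,u},{r,s,v}} W245={{p,s}} W345={{q,u},{q,r,u}}
  W1345={{q,r,u}}
C dims 5,9,5,1; δ0: rk_F7 4; δ1: rk_F7 4; δ2: rk_F7 1
Ȟ^0 = (5 − 4) − 0 = 1, so Ȟ^0 ≅ Z/7
Ȟ^1 = (9 − 4) − 4 = 1, so Ȟ^1 ≅ Z/7
Ȟ^2 = (5 − 1) − 4 = 0, so Ȟ^2 ≅ 0

Ȟ^0 ≅ Z/7, Ȟ^1 ≅ Z/7 and Ȟ^2 ≅ 0


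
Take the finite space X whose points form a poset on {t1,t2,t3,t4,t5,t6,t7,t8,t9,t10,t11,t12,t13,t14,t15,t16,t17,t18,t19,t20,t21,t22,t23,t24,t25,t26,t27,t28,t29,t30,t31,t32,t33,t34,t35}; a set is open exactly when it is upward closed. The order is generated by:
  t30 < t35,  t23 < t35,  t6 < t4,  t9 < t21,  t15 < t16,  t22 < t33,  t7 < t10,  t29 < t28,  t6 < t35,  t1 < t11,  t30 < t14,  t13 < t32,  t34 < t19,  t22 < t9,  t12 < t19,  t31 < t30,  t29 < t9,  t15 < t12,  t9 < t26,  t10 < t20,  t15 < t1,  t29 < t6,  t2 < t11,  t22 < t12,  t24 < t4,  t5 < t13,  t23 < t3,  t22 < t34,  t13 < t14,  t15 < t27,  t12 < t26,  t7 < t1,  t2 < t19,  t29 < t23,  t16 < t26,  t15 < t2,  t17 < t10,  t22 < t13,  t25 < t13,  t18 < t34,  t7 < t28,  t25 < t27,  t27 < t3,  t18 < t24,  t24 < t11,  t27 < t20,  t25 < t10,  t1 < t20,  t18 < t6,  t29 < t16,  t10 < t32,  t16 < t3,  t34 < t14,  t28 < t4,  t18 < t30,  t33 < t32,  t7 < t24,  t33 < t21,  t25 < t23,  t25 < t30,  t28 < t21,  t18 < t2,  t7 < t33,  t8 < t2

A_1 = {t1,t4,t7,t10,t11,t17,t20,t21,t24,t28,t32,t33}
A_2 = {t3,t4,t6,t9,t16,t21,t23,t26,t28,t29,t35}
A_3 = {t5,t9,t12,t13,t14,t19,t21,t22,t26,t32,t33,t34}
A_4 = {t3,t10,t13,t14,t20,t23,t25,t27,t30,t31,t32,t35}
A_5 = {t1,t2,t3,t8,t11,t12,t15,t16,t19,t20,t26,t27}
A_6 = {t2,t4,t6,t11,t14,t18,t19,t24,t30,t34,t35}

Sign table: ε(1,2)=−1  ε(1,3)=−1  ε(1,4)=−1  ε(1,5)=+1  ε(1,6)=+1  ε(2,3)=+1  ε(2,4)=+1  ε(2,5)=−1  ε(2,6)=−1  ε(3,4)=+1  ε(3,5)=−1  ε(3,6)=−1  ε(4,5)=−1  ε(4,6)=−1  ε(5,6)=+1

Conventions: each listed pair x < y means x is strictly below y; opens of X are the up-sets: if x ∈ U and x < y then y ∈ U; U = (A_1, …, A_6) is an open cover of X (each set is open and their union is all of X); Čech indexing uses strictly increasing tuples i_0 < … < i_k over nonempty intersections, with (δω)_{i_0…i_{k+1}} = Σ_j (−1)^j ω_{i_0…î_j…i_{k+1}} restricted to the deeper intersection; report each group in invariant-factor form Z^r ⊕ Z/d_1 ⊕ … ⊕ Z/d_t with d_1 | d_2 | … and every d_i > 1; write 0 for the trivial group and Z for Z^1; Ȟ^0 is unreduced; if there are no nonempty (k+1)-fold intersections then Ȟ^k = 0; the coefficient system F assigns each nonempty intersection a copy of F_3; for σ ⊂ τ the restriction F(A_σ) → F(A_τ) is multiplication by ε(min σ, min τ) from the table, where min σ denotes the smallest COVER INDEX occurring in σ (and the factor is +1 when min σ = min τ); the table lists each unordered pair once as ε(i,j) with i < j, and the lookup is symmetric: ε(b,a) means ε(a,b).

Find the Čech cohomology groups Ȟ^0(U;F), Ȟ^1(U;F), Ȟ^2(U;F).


Ȟ^0(U;F) ≅ Z/3,  Ȟ^1(U;F) ≅ 0,  Ȟ^2(U;F) ≅ 0

nerve of the cover:
  A12={t4,t21,t28} A13={t21,t32,t33} A14={t10,t20,t32} A15={t1,t11,t20} A16={t4,t11,t24} A23={t9,t21,t26} A24={t3,t23,t35} A25={t3,t16,t26} A26={t4,t6,t35} A34={t13,t14,t32} A35={t12,t19,t26} A36={t14,t19,t34} A45={t3,t20,t27} A46={t14,t30,t35} A56={t2,t11,t19}
  A123={t21} A126={t4} A134={t32} A145={t20} A156={t11} A235={t26} A245={t3} A246={t35} A346={t14} A356={t19}
C dims 6,15,10; δ0: rk_F3 5; δ1: rk_F3 10
Ȟ^0 = (6 − 5) − 0 = 1, so Ȟ^0 ≅ Z/3
Ȟ^1 = (15 − 10) − 5 = 0, so Ȟ^1 ≅ 0
Ȟ^2 = (10 − 0) − 10 = 0, so Ȟ^2 ≅ 0


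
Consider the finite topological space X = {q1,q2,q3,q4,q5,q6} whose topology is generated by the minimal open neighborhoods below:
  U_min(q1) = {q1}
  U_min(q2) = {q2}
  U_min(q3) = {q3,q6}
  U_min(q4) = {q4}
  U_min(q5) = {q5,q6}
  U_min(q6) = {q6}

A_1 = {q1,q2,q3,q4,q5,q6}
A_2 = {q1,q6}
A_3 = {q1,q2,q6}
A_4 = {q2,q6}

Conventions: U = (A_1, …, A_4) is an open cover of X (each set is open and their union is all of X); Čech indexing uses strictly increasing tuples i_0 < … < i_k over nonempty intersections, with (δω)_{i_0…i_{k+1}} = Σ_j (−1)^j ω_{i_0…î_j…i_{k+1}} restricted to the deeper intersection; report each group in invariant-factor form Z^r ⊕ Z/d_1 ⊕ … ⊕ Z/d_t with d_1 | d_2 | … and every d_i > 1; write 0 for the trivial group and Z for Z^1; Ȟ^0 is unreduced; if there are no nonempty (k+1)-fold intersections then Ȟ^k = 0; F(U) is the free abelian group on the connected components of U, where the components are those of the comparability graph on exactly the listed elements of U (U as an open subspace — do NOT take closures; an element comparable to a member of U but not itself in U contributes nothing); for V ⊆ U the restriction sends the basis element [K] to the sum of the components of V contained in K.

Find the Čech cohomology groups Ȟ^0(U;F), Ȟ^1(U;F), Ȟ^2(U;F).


nerve simplices:
  A12={q1,q6} A13={q1,q2,q6} A14={q2,q6} A23={q1,q6} A24={q6} A34={q2,q6}
  A123={q1,q6} A124={q6} A134={q2,q6} A234={q6}
  A1234={q6}
components per intersection:
  A1: {q1} {q2} {q3,q5,q6} {q4}
  A2: {q1} {q6}
  A3: {q1} {q2} {q6}
  A4: {q2} {q6}
  A12: {q1} {q6}
  A13: {q1} {q2} {q6}
  A14: {q2} {q6}
  A23: {q1} {q6}
  A24: {q6}
  A34: {q2} {q6}
  A123: {q1} {q6}
  A124: {q6}
  A134: {q2} {q6}
  A234: {q6}
  A1234: {q6}
C dims 11,12,6,1; δ0: rk 7, SNF 1^7; δ1: rk 5, SNF 1^5; δ2: rk 1, SNF 1^1
degree 0: 11−7−0 = 4 → Ȟ^0 ≅ Z^4
degree 1: 12−5−7 = 0 → Ȟ^1 ≅ 0
degree 2: 6−1−5 = 0 → Ȟ^2 ≅ 0

Ȟ^0 ≅ Z^4,  Ȟ^1 ≅ 0,  Ȟ^2 ≅ 0


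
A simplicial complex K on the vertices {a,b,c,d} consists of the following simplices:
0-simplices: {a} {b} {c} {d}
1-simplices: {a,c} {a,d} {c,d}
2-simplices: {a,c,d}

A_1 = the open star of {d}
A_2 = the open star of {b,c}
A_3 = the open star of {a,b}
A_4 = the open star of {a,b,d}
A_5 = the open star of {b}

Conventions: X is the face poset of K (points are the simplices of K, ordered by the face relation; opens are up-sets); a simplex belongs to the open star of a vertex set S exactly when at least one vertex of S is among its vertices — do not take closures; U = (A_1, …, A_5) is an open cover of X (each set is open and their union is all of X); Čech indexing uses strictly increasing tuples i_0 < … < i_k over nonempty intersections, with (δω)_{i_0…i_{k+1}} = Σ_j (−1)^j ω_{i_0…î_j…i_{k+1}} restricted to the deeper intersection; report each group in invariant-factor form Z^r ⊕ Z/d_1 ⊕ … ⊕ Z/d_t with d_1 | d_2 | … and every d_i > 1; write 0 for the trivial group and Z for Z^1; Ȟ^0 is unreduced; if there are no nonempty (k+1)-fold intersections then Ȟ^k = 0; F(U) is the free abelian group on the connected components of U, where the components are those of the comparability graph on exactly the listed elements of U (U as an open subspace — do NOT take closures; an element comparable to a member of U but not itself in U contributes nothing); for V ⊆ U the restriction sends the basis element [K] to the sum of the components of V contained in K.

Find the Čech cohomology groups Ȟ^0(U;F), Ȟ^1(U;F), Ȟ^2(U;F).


Ȟ^0 = Z^2, Ȟ^1 = 0 and Ȟ^2 = 0

intersection data:
  A1={{d},{a,d},{c,d},{a,c,d}} A2={{b},{c},{a,c},{c,d},{a,c,d}} A3={{a},{b},{a,c},{a,d},{a,c,d}} A4={{a},{b},{d},{a,c},{a,d},{c,d},{a,c,d}} A5={{b}}
  A12={{c,d},{a,c,d}} A13={{a,d},{a,c,d}} A14={{d},{a,d},{c,d},{a,c,d}} A23={{b},{a,c},{a,c,d}} A24={{b},{a,c},{c,d},{a,c,d}} A25={{b}} A34={{a},{b},{a,c},{a,d},{a,c,d}} A35={{b}} A45={{b}}
  A123={{a,c,d}} A124={{c,d},{a,c,d}} A134={{a,d},{a,c,d}} A234={{b},{a,c},{a,c,d}} A235={{b}} A245={{b}} A345={{b}}
  A1234={{a,c,d}} A2345={{b}}
components per intersection:
  A1: {{d},{a,d},{c,d},{a,c,d}}
  A2: {{b}} {{c},{a,c},{c,d},{a,c,d}}
  A3: {{a},{a,c},{a,d},{a,c,d}} {{b}}
  A4: {{a},{d},{a,c},{a,d},{c,d},{a,c,d}} {{b}}
  A5: {{b}}
  A12: {{c,d},{a,c,d}}
  A13: {{a,d},{a,c,d}}
  A14: {{d},{a,d},{c,d},{a,c,d}}
  A23: {{b}} {{a,c},{a,c,d}}
  A24: {{b}} {{a,c},{c,d},{a,c,d}}
  A25: {{b}}
  A34: {{a},{a,c},{a,d},{a,c,d}} {{b}}
  A35: {{b}}
  A45: {{b}}
  A123: {{a,c,d}}
  A124: {{c,d},{a,c,d}}
  A134: {{a,d},{a,c,d}}
  A234: {{b}} {{a,c},{a,c,d}}
  A235: {{b}}
  A245: {{b}}
  A345: {{b}}
  A1234: {{a,c,d}}
  A2345: {{b}}
C dims 8,12,8,2; δ0: rk 6, SNF 1^6; δ1: rk 6, SNF 1^6; δ2: rk 2, SNF 1^2
Ȟ^0 = (8 − 6) − 0 = 2, so Ȟ^0 ≅ Z^2
Ȟ^1 = (12 − 6) − 6 = 0, so Ȟ^1 ≅ 0
Ȟ^2 = (8 − 2) − 6 = 0, so Ȟ^2 ≅ 0


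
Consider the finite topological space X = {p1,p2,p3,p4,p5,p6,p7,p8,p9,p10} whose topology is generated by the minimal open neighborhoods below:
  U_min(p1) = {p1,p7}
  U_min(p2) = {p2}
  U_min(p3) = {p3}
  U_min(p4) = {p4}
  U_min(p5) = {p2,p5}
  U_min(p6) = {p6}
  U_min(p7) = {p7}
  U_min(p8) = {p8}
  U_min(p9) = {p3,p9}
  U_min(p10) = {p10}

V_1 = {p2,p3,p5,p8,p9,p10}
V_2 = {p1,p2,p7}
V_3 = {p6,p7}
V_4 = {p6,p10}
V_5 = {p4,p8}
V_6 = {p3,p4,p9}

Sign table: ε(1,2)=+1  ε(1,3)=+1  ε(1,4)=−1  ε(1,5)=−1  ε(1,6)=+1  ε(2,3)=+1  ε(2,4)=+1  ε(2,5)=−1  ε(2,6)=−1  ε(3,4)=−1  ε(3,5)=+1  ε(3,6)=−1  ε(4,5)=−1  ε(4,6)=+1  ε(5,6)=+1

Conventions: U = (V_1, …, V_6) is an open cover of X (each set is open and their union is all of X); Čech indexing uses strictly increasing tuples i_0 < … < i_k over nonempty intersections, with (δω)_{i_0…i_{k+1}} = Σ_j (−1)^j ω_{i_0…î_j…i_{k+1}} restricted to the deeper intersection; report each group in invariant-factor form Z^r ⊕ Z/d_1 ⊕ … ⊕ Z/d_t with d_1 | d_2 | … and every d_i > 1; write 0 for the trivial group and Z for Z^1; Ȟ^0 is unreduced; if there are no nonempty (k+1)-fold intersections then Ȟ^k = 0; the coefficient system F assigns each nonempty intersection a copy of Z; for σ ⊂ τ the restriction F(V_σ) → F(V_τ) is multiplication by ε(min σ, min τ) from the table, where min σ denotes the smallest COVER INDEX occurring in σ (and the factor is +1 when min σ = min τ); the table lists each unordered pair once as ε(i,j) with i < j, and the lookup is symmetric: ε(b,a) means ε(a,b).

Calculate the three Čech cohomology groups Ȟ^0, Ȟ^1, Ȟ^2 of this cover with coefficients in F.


nerve of the cover:
  V12={p2} V14={p10} V15={p8} V16={p3,p9} V23={p7} V34={p6} V56={p4}
C dims 6,7; δ0: rk 6, SNF 1^5·2
Ȟ^0 = (6 − 6) − 0 = 0, so Ȟ^0 ≅ 0
Ȟ^1 = (7 − 0) − 6 = 1 plus torsion [2], so Ȟ^1 ≅ Z ⊕ Z/2
Ȟ^2 = (0 − 0) − 0 = 0, so Ȟ^2 ≅ 0

Ȟ^0 ≅ 0; Ȟ^1 ≅ Z ⊕ Z/2; Ȟ^2 ≅ 0


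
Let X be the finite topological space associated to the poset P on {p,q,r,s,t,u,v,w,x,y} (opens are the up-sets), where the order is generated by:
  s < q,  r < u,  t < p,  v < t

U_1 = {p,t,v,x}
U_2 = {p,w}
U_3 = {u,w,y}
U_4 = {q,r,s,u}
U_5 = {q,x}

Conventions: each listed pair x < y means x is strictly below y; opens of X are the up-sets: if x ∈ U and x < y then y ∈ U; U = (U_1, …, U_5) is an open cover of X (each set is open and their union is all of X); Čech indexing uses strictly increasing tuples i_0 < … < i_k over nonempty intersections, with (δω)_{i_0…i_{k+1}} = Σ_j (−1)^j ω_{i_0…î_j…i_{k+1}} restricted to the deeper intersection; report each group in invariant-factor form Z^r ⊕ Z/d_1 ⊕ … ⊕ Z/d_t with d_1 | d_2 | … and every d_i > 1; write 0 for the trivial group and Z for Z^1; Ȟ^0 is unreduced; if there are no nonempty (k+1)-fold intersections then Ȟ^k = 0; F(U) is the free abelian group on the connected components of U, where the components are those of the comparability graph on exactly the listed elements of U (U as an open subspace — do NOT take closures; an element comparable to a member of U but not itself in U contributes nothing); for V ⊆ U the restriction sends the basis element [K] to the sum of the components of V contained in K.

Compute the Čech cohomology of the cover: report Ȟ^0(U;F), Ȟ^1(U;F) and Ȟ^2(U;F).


nonempty intersections:
  U12={p} U15={x} U23={w} U34={u} U45={q}
components per intersection:
  U1: {p,t,v} {x}
  U2: {p} {w}
  U3: {u} {w} {y}
  U4: {q,s} {r,u}
  U5: {q} {x}
  U12: {p}
  U15: {x}
  U23: {w}
  U34: {u}
  U45: {q}
C dims 11,5; δ0: rk 5, SNF 1^5
Ȟ^0: (11−5)−0=6 ⇒ Z^6
Ȟ^1: (5−0)−5=0 ⇒ 0
Ȟ^2: (0−0)−0=0 ⇒ 0

Ȟ^0 ≅ Z^6, Ȟ^1 ≅ 0 and Ȟ^2 ≅ 0


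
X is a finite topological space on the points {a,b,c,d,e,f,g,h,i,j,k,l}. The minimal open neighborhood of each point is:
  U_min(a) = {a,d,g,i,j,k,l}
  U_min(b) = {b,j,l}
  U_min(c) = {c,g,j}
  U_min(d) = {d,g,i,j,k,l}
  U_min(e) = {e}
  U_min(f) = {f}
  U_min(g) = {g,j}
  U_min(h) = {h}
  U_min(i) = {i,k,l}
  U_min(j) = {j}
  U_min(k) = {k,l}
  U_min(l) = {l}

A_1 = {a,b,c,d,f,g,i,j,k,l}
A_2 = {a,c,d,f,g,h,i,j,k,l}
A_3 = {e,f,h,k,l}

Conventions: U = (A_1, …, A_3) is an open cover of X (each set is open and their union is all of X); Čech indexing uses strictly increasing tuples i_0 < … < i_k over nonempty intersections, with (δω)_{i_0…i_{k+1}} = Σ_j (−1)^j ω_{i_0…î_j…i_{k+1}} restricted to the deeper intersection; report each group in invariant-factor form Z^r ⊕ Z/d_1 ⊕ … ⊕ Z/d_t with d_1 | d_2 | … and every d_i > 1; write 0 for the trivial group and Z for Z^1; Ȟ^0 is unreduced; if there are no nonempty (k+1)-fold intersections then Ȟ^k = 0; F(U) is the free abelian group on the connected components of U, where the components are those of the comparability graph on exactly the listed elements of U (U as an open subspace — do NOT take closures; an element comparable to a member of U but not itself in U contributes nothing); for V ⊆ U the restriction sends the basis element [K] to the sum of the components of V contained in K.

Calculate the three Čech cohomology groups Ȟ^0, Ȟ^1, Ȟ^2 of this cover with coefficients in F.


Ȟ^0(U;F) ≅ Z^4, Ȟ^1(U;F) ≅ 0, Ȟ^2(U;F) ≅ 0

nonempty overlaps:
  A12={a,c,d,f,g,i,j,k,l} A13={f,k,l} A23={f,h,k,l}
  A123={f,k,l}
components per intersection:
  A1: {a,b,c,d,g,i,j,k,l} {f}
  A2: {a,c,d,g,i,j,k,l} {f} {h}
  A3: {e} {f} {h} {k,l}
  A12: {a,c,d,g,i,j,k,l} {f}
  A13: {f} {k,l}
  A23: {f} {h} {k,l}
  A123: {f} {k,l}
C dims 9,7,2; δ0: rk 5, SNF 1^5; δ1: rk 2, SNF 1^2
degree 0: 9−5−0 = 4 → Ȟ^0 ≅ Z^4
degree 1: 7−2−5 = 0 → Ȟ^1 ≅ 0
degree 2: 2−0−2 = 0 → Ȟ^2 ≅ 0


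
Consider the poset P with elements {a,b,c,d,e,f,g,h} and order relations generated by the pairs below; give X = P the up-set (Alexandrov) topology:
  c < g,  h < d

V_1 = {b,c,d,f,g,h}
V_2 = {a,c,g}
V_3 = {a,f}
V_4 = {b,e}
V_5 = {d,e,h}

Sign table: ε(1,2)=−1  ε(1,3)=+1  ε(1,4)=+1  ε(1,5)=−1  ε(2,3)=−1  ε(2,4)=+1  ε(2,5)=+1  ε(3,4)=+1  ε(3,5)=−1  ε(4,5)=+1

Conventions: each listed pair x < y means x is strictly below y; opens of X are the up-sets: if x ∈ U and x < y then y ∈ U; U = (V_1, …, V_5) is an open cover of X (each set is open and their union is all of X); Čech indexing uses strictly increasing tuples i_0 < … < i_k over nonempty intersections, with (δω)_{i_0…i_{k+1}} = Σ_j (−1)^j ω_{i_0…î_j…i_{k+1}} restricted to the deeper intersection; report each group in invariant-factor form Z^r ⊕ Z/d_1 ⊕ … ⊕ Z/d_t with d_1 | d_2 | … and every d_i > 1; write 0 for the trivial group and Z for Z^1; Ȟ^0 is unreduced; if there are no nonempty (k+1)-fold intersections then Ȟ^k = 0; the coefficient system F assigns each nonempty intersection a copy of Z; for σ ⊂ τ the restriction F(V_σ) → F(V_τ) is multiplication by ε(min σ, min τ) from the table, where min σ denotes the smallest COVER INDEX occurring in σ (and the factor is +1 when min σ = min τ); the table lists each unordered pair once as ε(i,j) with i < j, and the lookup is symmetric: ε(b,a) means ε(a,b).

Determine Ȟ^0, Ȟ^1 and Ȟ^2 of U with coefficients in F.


Ȟ^0 ≅ 0; Ȟ^1 ≅ Z ⊕ Z/2; Ȟ^2 ≅ 0

cover nerve:
  V12={c,g} V13={f} V14={b} V15={d,h} V23={a} V45={e}
C dims 5,6; δ0: rk 5, SNF 1^4·2
Ȟ^0: (5−5)−0=0 ⇒ 0
Ȟ^1: (6−0)−5=1 plus torsion [2] ⇒ Z ⊕ Z/2
Ȟ^2: (0−0)−0=0 ⇒ 0


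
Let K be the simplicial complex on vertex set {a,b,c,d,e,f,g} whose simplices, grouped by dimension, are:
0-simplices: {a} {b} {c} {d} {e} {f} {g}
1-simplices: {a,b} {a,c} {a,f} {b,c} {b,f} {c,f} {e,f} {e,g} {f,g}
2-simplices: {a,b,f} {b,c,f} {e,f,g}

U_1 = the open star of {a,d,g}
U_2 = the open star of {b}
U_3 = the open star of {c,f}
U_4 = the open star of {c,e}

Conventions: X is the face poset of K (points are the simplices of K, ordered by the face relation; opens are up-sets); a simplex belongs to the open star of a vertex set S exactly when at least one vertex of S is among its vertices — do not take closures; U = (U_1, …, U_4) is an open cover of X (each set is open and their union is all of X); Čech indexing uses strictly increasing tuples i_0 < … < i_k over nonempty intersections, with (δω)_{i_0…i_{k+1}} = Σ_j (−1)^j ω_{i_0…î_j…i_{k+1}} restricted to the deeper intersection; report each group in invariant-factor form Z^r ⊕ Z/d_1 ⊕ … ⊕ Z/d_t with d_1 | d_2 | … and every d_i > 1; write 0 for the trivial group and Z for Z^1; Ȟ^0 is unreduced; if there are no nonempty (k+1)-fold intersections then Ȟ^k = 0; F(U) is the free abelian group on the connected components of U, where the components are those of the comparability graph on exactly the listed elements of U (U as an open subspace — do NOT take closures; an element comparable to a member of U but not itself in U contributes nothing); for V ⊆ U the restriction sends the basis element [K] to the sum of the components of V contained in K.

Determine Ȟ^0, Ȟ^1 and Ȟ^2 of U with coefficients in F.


Ȟ^0 = Z^2; Ȟ^1 = Z; Ȟ^2 = 0

nerve of the cover:
  U1={{a},{d},{g},{a,b},{a,c},{a,f},{e,g},{f,g},{a,b,f},{e,f,g}} U2={{b},{a,b},{b,c},{b,f},{a,b,f},{b,c,f}} U3={{c},{f},{a,c},{a,f},{b,c},{b,f},{c,f},{e,f},{f,g},{a,b,f},{b,c,f},{e,f,g}} U4={{c},{e},{a,c},{b,c},{c,f},{e,f},{e,g},{b,c,f},{e,f,g}}
  U12={{a,b},{a,b,f}} U13={{a,c},{a,f},{f,g},{a,b,f},{e,f,g}} U14={{a,c},{e,g},{e,f,g}} U23={{b,c},{b,f},{a,b,f},{b,c,f}} U24={{b,c},{b,c,f}} U34={{c},{a,c},{b,c},{c,f},{e,f},{b,c,f},{e,f,g}}
  U123={{a,b,f}} U134={{a,c},{e,f,g}} U234={{b,c},{b,c,f}}
components per intersection:
  U1: {{a},{a,b},{a,c},{a,f},{a,b,f}} {{d}} {{g},{e,g},{f,g},{e,f,g}}
  U2: {{b},{a,b},{b,c},{b,f},{a,b,f},{b,c,f}}
  U3: {{c},{f},{a,c},{a,f},{b,c},{b,f},{c,f},{e,f},{f,g},{a,b,f},{b,c,f},{e,f,g}}
  U4: {{c},{a,c},{b,c},{c,f},{b,c,f}} {{e},{e,f},{e,g},{e,f,g}}
  U12: {{a,b},{a,b,f}}
  U13: {{a,c}} {{a,f},{a,b,f}} {{f,g},{e,f,g}}
  U14: {{a,c}} {{e,g},{e,f,g}}
  U23: {{b,c},{b,f},{a,b,f},{b,c,f}}
  U24: {{b,c},{b,c,f}}
  U34: {{c},{a,c},{b,c},{c,f},{b,c,f}} {{e,f},{e,f,g}}
  U123: {{a,b,f}}
  U134: {{a,c}} {{e,f,g}}
  U234: {{b,c},{b,c,f}}
C dims 7,10,4; δ0: rk 5, SNF 1^5; δ1: rk 4, SNF 1^4
Ȟ^0 = (7 − 5) − 0 = 2, so Ȟ^0 ≅ Z^2
Ȟ^1 = (10 − 4) − 5 = 1, so Ȟ^1 ≅ Z
Ȟ^2 = (4 − 0) − 4 = 0, so Ȟ^2 ≅ 0


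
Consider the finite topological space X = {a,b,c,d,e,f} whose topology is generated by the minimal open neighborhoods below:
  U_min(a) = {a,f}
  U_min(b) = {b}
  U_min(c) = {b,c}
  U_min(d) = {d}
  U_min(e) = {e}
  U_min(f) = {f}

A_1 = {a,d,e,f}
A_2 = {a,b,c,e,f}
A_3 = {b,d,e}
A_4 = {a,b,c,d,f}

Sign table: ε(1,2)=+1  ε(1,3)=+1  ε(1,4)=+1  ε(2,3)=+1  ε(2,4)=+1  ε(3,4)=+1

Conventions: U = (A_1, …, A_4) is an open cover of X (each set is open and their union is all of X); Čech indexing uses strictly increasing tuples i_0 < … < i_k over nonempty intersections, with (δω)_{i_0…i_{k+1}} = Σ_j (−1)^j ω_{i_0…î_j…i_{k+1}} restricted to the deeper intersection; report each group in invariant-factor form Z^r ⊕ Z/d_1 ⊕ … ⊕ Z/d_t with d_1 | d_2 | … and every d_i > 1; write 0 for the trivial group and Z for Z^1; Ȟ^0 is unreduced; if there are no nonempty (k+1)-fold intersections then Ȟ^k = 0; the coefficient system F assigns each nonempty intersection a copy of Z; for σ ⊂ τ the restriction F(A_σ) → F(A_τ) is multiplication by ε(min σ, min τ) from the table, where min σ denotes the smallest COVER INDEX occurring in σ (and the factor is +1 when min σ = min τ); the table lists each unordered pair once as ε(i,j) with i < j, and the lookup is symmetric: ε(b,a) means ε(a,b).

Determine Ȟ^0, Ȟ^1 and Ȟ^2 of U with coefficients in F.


Ȟ^0(U;F) ≅ Z, Ȟ^1(U;F) ≅ 0 and Ȟ^2(U;F) ≅ Z

nonempty overlaps:
  A12={a,e,f} A13={d,e} A14={a,d,f} A23={b,e} A24={a,b,c,f} A34={b,d}
  A123={e} A124={a,f} A134={d} A234={b}
C dims 4,6,4; δ0: rk 3, SNF 1^3; δ1: rk 3, SNF 1^3
degree 0: 4−3−0 = 1 → Ȟ^0 ≅ Z
degree 1: 6−3−3 = 0 → Ȟ^1 ≅ 0
degree 2: 4−0−3 = 1 → Ȟ^2 ≅ Z


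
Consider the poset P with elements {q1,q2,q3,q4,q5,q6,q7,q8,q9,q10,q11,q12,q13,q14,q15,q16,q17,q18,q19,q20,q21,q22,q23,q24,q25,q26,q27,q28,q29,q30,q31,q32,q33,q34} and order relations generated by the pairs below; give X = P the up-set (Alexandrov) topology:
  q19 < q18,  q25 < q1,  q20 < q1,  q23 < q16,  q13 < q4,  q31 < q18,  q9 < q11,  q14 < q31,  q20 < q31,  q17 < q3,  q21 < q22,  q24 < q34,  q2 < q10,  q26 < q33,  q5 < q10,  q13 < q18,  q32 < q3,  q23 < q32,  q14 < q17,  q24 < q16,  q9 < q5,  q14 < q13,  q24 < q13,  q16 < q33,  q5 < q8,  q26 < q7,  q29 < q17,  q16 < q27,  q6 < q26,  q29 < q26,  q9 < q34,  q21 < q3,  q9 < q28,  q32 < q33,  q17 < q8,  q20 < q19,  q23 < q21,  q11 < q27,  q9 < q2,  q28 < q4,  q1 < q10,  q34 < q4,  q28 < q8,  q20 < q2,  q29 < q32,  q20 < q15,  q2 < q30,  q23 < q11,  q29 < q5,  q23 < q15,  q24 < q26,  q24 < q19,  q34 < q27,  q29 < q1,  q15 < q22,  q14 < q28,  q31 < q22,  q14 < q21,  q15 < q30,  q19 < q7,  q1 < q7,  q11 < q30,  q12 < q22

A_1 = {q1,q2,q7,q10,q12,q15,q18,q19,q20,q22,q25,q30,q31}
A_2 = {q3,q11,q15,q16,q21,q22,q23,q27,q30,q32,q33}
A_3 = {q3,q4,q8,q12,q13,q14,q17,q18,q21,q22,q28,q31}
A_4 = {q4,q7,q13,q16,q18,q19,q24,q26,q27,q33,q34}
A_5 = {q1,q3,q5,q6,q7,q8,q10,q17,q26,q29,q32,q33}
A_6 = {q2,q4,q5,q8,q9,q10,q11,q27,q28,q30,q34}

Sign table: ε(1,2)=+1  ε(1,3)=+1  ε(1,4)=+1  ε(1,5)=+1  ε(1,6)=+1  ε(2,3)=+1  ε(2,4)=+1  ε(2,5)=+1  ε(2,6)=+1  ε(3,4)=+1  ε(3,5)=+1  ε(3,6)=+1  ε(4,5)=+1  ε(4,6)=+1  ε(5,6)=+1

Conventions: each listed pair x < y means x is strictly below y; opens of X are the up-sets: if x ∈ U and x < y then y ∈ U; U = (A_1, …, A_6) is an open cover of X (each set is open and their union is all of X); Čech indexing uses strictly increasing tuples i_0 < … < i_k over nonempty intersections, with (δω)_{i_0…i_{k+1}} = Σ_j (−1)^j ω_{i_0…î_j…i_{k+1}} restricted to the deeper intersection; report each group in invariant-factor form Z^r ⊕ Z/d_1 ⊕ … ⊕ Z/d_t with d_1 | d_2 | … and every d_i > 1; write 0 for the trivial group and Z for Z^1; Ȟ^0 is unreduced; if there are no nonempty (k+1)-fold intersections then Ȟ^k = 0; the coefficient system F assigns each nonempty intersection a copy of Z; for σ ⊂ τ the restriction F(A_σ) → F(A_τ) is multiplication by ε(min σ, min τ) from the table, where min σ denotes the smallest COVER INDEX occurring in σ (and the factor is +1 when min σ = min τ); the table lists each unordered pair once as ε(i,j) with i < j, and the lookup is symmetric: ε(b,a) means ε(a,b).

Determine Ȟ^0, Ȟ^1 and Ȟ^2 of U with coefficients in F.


nonempty overlaps:
  A12={q15,q22,q30} A13={q12,q18,q22,q31} A14={q7,q18,q19} A15={q1,q7,q10} A16={q2,q10,q30} A23={q3,q21,q22} A24={q16,q27,q33} A25={q3,q32,q33} A26={q11,q27,q30} A34={q4,q13,q18} A35={q3,q8,q17} A36={q4,q8,q28} A45={q7,q26,q33} A46={q4,q27,q34} A56={q5,q8,q10}
  A123={q22} A126={q30} A134={q18} A145={q7} A156={q10} A235={q3} A245={q33} A246={q27} A346={q4} A356={q8}
C dims 6,15,10; δ0: rk 5, SNF 1^5; δ1: rk 10, SNF 1^9·2
degree 0: 6−5−0 = 1 → Ȟ^0 ≅ Z
degree 1: 15−10−5 = 0 → Ȟ^1 ≅ 0
degree 2: 10−0−10 = 0 plus torsion [2] → Ȟ^2 ≅ Z/2

Ȟ^0(U;F) ≅ Z,  Ȟ^1(U;F) ≅ 0,  Ȟ^2(U;F) ≅ Z/2
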